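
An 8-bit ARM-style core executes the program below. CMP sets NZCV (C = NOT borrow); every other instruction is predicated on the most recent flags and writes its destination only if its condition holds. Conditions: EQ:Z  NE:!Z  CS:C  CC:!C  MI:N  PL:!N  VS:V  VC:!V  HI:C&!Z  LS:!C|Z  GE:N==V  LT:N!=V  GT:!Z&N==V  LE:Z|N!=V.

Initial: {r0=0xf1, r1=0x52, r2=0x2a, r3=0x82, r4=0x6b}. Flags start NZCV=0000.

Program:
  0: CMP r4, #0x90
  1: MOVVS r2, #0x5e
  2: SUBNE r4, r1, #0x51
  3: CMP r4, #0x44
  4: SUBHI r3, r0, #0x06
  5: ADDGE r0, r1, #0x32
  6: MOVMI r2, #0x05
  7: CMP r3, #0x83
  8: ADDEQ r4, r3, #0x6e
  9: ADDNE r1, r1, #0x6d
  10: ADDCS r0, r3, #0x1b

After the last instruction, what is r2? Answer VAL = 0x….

0: ✓ CMP  NZCV=1001
1: ✓ MOVVS  r2←0x5e
2: ✓ SUBNE  r4←0x01
3: ✓ CMP  NZCV=1000
4: · SUBHI
5: · ADDGE
6: ✓ MOVMI  r2←0x05
7: ✓ CMP  NZCV=1000
8: · ADDEQ
9: ✓ ADDNE  r1←0xbf
10: · ADDCS

VAL = 0x05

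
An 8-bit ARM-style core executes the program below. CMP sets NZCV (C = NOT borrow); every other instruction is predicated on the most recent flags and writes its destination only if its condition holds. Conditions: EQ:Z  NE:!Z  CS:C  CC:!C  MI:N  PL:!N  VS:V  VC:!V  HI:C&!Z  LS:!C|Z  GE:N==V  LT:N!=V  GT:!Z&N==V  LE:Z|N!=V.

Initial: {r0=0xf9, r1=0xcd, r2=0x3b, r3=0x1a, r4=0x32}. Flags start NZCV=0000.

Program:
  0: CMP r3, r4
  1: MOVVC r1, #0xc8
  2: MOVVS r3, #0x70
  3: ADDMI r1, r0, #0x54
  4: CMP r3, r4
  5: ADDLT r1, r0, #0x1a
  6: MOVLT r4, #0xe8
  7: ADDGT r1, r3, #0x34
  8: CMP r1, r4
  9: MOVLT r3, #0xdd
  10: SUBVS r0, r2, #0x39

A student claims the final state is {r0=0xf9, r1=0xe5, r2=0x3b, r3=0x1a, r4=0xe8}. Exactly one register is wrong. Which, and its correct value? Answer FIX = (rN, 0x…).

FIX = (r1, 0x13)

0: ✓ CMP  NZCV=1000
1: ✓ MOVVC  r1←0xc8
2: · MOVVS
3: ✓ ADDMI  r1←0x4d
4: ✓ CMP  NZCV=1000
5: ✓ ADDLT  r1←0x13
6: ✓ MOVLT  r4←0xe8
7: · ADDGT
8: ✓ CMP  NZCV=0000
9: · MOVLT
10: · SUBVS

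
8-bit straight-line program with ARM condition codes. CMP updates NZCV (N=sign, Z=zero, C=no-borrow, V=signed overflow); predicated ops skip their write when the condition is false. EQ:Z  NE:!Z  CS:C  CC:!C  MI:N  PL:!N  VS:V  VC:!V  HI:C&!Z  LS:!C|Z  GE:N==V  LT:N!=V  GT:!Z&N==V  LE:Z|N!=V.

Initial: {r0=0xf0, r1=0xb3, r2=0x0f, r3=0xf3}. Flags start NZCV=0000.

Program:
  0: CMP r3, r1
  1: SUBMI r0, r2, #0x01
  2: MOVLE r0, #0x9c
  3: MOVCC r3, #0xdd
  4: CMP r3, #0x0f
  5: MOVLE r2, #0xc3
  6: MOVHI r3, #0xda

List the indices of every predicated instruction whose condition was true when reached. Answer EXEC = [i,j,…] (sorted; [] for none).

0: ✓ CMP  NZCV=0010
1: · SUBMI
2: · MOVLE
3: · MOVCC
4: ✓ CMP  NZCV=1010
5: ✓ MOVLE  r2←0xc3
6: ✓ MOVHI  r3←0xda

EXEC = [5,6]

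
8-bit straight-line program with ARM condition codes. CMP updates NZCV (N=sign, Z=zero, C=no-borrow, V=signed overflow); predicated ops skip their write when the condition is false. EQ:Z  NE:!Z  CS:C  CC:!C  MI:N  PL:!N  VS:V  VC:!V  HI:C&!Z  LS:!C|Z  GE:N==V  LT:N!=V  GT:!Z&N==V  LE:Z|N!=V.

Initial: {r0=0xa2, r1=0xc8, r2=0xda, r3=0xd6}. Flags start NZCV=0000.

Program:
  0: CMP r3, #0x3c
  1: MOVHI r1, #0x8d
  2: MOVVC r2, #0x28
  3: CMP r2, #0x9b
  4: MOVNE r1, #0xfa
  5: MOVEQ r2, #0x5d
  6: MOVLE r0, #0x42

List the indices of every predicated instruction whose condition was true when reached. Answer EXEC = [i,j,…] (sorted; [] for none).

0: ✓ CMP  NZCV=1010
1: ✓ MOVHI  r1←0x8d
2: ✓ MOVVC  r2←0x28
3: ✓ CMP  NZCV=1001
4: ✓ MOVNE  r1←0xfa
5: · MOVEQ
6: · MOVLE

EXEC = [1,2,4]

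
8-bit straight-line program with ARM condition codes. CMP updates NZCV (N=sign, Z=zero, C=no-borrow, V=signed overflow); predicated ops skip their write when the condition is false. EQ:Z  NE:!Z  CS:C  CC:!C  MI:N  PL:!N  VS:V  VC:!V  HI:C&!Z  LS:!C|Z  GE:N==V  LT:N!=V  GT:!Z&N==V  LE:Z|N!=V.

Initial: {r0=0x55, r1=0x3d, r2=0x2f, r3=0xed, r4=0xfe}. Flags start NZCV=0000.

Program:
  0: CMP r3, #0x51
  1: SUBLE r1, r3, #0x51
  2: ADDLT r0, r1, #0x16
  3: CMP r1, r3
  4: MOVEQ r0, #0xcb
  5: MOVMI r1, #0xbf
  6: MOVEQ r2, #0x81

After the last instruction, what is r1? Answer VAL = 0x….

0: ✓ CMP  NZCV=1010
1: ✓ SUBLE  r1←0x9c
2: ✓ ADDLT  r0←0xb2
3: ✓ CMP  NZCV=1000
4: · MOVEQ
5: ✓ MOVMI  r1←0xbf
6: · MOVEQ

VAL = 0xbf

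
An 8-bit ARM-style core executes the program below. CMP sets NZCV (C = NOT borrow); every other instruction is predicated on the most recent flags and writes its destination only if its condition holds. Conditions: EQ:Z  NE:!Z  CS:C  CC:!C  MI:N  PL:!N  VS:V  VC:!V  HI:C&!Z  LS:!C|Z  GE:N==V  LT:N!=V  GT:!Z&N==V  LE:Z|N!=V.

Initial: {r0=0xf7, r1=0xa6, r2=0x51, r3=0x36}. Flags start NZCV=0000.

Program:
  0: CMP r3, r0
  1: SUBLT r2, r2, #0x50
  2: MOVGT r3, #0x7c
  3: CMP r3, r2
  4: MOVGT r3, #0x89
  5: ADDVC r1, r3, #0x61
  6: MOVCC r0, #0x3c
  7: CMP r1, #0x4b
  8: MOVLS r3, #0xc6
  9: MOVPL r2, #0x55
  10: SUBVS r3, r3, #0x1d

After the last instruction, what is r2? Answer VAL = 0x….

0: ✓ CMP  NZCV=0000
1: · SUBLT
2: ✓ MOVGT  r3←0x7c
3: ✓ CMP  NZCV=0010
4: ✓ MOVGT  r3←0x89
5: ✓ ADDVC  r1←0xea
6: · MOVCC
7: ✓ CMP  NZCV=1010
8: · MOVLS
9: · MOVPL
10: · SUBVS

VAL = 0x51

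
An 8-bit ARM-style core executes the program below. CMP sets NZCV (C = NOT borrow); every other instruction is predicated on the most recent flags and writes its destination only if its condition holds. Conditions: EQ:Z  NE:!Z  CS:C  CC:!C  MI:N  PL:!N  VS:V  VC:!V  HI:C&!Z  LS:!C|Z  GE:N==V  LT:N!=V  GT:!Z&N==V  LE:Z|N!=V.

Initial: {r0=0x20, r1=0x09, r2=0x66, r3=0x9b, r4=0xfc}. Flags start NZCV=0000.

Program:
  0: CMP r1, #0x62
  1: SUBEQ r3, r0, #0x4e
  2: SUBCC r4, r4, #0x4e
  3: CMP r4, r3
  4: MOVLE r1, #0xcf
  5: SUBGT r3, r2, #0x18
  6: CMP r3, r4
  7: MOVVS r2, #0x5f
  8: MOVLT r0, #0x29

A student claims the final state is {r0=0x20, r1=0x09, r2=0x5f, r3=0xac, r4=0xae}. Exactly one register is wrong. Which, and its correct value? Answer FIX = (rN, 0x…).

[0] flags=1000 → (cmp)
[1] flags=1000 EQ?F → skip
[2] flags=1000 CC?T → r4=0xae
[3] flags=0010 → (cmp)
[4] flags=0010 LE?F → skip
[5] flags=0010 GT?T → r3=0x4e
[6] flags=1001 → (cmp)
[7] flags=1001 VS?T → r2=0x5f
[8] flags=1001 LT?F → skip

FIX = (r3, 0x4e)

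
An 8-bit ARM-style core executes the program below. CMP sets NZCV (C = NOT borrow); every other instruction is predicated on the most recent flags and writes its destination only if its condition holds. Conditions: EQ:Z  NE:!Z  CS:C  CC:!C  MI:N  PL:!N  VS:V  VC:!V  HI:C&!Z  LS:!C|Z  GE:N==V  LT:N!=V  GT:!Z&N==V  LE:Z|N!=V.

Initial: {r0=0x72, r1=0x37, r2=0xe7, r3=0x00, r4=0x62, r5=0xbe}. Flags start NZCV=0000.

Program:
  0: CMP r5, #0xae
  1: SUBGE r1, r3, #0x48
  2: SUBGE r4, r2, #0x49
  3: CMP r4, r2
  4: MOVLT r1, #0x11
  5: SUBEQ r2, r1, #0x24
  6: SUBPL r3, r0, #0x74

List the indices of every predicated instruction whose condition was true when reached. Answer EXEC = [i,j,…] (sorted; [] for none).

EXEC = [1,2,4]

0: ✓ CMP  NZCV=0010
1: ✓ SUBGE  r1←0xb8
2: ✓ SUBGE  r4←0x9e
3: ✓ CMP  NZCV=1000
4: ✓ MOVLT  r1←0x11
5: · SUBEQ
6: · SUBPL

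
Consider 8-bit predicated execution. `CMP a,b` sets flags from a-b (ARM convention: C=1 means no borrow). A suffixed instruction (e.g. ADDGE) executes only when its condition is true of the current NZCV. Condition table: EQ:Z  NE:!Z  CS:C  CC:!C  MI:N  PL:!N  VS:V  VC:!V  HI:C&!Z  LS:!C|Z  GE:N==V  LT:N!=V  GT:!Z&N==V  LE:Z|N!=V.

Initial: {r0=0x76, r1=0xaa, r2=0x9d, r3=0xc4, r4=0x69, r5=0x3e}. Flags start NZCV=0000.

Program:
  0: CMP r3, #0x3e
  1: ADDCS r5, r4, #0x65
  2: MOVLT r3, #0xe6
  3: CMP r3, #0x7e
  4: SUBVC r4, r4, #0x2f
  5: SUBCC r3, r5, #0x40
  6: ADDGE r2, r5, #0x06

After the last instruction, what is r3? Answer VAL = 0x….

[0] flags=1010 → (cmp)
[1] flags=1010 CS?T → r5=0xce
[2] flags=1010 LT?T → r3=0xe6
[3] flags=0011 → (cmp)
[4] flags=0011 VC?F → skip
[5] flags=0011 CC?F → skip
[6] flags=0011 GE?F → skip

VAL = 0xe6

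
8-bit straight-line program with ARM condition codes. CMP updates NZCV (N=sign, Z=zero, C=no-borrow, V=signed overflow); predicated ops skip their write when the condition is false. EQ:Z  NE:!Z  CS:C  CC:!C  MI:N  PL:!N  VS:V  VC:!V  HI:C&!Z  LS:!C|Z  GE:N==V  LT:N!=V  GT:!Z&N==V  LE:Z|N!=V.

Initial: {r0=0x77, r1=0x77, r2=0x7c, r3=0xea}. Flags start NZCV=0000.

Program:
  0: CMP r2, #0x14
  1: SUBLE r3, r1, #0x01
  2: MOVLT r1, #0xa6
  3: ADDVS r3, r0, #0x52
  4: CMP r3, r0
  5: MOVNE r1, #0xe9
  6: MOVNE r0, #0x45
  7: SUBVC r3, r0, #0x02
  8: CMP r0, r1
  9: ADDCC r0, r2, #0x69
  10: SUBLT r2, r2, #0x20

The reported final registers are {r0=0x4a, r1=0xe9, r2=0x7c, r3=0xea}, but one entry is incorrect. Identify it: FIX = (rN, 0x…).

FIX = (r0, 0xe5)

0: ✓ CMP  NZCV=0010
1: · SUBLE
2: · MOVLT
3: · ADDVS
4: ✓ CMP  NZCV=0011
5: ✓ MOVNE  r1←0xe9
6: ✓ MOVNE  r0←0x45
7: · SUBVC
8: ✓ CMP  NZCV=0000
9: ✓ ADDCC  r0←0xe5
10: · SUBLT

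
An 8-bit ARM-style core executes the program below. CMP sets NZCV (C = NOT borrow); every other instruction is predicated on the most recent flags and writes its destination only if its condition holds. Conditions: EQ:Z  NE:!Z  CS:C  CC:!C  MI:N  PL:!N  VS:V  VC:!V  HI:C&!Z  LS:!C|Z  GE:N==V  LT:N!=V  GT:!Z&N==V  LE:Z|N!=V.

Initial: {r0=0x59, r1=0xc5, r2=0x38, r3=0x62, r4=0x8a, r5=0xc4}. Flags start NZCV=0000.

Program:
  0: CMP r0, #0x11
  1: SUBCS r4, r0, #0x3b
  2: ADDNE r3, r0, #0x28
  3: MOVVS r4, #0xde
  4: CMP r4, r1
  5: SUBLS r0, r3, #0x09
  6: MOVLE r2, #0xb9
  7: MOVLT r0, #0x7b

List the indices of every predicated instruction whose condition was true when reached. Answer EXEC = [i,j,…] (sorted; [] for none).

[0] flags=0010 → (cmp)
[1] flags=0010 CS?T → r4=0x1e
[2] flags=0010 NE?T → r3=0x81
[3] flags=0010 VS?F → skip
[4] flags=0000 → (cmp)
[5] flags=0000 LS?T → r0=0x78
[6] flags=0000 LE?F → skip
[7] flags=0000 LT?F → skip

EXEC = [1,2,5]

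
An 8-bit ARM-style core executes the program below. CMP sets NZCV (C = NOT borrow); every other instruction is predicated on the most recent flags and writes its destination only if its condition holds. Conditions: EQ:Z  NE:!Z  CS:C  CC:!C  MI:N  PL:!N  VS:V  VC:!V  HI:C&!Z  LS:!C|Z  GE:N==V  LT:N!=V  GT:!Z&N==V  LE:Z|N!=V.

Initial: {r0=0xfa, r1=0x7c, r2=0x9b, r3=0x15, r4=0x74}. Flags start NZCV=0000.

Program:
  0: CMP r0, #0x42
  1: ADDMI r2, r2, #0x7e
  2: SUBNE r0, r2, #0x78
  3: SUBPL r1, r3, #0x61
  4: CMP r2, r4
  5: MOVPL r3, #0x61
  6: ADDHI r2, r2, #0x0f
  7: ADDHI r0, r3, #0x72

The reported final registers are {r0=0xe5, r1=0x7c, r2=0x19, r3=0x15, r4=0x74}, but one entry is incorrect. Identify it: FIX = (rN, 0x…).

[0] flags=1010 → (cmp)
[1] flags=1010 MI?T → r2=0x19
[2] flags=1010 NE?T → r0=0xa1
[3] flags=1010 PL?F → skip
[4] flags=1000 → (cmp)
[5] flags=1000 PL?F → skip
[6] flags=1000 HI?F → skip
[7] flags=1000 HI?F → skip

FIX = (r0, 0xa1)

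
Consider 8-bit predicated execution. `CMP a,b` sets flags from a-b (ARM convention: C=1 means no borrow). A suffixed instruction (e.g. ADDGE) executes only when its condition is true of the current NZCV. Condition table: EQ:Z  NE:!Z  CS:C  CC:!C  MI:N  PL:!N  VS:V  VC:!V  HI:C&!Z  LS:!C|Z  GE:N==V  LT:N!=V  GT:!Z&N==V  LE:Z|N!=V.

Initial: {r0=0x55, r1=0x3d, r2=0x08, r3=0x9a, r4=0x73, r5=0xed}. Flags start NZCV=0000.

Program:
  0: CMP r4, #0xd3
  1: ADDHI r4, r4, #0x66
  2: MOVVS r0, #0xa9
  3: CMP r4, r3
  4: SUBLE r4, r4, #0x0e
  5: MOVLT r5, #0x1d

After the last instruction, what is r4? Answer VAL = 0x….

VAL = 0x73

0: ✓ CMP  NZCV=1001
1: · ADDHI
2: ✓ MOVVS  r0←0xa9
3: ✓ CMP  NZCV=1001
4: · SUBLE
5: · MOVLT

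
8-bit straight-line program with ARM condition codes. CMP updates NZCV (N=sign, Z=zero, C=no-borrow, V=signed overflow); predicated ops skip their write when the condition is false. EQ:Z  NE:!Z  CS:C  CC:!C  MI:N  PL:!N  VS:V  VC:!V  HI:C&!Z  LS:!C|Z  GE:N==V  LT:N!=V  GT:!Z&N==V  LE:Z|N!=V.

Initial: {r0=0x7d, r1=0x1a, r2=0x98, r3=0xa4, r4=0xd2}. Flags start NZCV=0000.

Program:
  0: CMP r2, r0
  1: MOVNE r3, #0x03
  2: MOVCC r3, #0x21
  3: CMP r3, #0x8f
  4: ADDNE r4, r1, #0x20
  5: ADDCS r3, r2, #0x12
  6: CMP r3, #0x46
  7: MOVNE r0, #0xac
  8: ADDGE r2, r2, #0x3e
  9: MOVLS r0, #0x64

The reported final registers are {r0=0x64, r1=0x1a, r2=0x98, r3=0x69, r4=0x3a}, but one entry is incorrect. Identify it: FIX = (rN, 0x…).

0: ✓ CMP  NZCV=0011
1: ✓ MOVNE  r3←0x03
2: · MOVCC
3: ✓ CMP  NZCV=0000
4: ✓ ADDNE  r4←0x3a
5: · ADDCS
6: ✓ CMP  NZCV=1000
7: ✓ MOVNE  r0←0xac
8: · ADDGE
9: ✓ MOVLS  r0←0x64

FIX = (r3, 0x03)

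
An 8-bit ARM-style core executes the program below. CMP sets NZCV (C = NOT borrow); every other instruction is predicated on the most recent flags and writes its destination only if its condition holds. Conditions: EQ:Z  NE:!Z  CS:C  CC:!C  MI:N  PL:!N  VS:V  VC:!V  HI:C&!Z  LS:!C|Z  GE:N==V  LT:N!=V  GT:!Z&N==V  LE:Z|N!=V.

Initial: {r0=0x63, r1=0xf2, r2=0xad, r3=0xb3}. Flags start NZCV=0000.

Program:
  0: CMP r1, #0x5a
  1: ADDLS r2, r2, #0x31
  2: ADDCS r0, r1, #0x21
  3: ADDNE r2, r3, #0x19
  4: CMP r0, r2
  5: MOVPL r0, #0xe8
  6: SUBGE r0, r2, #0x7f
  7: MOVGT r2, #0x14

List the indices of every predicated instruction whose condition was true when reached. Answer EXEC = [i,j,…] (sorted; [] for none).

EXEC = [2,3,5,6,7]

[0] flags=1010 → (cmp)
[1] flags=1010 LS?F → skip
[2] flags=1010 CS?T → r0=0x13
[3] flags=1010 NE?T → r2=0xcc
[4] flags=0000 → (cmp)
[5] flags=0000 PL?T → r0=0xe8
[6] flags=0000 GE?T → r0=0x4d
[7] flags=0000 GT?T → r2=0x14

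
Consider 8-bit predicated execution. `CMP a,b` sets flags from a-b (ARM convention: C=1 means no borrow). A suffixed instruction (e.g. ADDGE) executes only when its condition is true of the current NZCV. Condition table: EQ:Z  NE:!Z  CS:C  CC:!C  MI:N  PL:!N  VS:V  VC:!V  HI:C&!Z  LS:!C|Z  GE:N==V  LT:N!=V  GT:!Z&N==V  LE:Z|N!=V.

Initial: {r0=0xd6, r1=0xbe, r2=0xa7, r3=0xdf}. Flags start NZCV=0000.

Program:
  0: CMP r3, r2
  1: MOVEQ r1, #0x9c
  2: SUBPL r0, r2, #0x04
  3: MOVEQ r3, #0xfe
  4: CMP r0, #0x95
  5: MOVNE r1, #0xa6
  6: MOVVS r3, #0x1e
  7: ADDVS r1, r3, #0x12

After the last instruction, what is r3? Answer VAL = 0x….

[0] flags=0010 → (cmp)
[1] flags=0010 EQ?F → skip
[2] flags=0010 PL?T → r0=0xa3
[3] flags=0010 EQ?F → skip
[4] flags=0010 → (cmp)
[5] flags=0010 NE?T → r1=0xa6
[6] flags=0010 VS?F → skip
[7] flags=0010 VS?F → skip

VAL = 0xdf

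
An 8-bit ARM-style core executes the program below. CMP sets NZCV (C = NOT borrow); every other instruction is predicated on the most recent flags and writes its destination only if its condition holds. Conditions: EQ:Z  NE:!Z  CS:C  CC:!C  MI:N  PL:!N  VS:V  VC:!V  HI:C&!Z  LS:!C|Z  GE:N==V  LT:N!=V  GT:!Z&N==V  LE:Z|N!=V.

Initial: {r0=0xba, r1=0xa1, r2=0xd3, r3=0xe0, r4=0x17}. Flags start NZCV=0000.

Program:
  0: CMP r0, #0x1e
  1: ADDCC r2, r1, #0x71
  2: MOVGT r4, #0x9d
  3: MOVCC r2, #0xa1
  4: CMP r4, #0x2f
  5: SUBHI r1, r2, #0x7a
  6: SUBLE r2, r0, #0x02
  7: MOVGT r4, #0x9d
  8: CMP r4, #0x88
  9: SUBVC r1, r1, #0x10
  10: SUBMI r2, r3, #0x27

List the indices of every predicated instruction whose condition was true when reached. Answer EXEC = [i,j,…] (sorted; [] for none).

EXEC = [6,10]

[0] flags=1010 → (cmp)
[1] flags=1010 CC?F → skip
[2] flags=1010 GT?F → skip
[3] flags=1010 CC?F → skip
[4] flags=1000 → (cmp)
[5] flags=1000 HI?F → skip
[6] flags=1000 LE?T → r2=0xb8
[7] flags=1000 GT?F → skip
[8] flags=1001 → (cmp)
[9] flags=1001 VC?F → skip
[10] flags=1001 MI?T → r2=0xb9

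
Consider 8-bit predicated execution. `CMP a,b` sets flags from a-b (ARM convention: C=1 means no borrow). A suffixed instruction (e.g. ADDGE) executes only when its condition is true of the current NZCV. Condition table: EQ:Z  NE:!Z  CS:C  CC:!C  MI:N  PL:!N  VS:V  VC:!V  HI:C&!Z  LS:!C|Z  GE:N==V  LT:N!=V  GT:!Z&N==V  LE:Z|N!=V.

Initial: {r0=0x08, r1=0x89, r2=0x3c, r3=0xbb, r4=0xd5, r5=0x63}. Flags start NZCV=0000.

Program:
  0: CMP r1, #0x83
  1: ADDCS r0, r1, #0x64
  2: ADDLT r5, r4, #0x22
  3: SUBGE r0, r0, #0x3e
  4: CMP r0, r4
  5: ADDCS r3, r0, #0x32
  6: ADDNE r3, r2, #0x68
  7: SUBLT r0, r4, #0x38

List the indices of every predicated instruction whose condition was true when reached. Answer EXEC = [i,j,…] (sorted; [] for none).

[0] flags=0010 → (cmp)
[1] flags=0010 CS?T → r0=0xed
[2] flags=0010 LT?F → skip
[3] flags=0010 GE?T → r0=0xaf
[4] flags=1000 → (cmp)
[5] flags=1000 CS?F → skip
[6] flags=1000 NE?T → r3=0xa4
[7] flags=1000 LT?T → r0=0x9d

EXEC = [1,3,6,7]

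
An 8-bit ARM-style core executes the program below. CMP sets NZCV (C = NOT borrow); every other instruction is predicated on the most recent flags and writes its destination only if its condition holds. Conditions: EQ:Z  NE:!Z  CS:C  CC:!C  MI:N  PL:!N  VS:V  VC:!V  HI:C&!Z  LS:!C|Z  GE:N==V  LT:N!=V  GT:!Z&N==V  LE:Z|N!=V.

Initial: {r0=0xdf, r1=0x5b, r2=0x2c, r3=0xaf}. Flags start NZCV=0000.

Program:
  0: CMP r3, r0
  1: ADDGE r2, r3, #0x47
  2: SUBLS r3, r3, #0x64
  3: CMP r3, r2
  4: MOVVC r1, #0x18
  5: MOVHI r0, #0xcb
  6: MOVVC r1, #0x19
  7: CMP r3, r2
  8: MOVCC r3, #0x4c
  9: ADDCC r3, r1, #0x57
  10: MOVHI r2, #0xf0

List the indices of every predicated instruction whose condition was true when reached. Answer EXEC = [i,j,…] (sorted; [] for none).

0: ✓ CMP  NZCV=1000
1: · ADDGE
2: ✓ SUBLS  r3←0x4b
3: ✓ CMP  NZCV=0010
4: ✓ MOVVC  r1←0x18
5: ✓ MOVHI  r0←0xcb
6: ✓ MOVVC  r1←0x19
7: ✓ CMP  NZCV=0010
8: · MOVCC
9: · ADDCC
10: ✓ MOVHI  r2←0xf0

EXEC = [2,4,5,6,10]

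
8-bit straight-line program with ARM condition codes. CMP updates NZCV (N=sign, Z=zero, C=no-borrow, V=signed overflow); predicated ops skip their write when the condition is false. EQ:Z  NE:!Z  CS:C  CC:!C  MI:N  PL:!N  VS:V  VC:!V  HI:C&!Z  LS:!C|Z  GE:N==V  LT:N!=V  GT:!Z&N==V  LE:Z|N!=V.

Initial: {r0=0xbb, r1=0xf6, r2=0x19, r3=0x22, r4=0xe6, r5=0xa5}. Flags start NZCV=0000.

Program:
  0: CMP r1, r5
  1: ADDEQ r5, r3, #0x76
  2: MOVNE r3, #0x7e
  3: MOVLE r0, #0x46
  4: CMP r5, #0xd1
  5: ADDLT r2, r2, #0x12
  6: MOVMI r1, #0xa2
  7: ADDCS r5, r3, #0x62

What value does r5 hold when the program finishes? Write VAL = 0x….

[0] flags=0010 → (cmp)
[1] flags=0010 EQ?F → skip
[2] flags=0010 NE?T → r3=0x7e
[3] flags=0010 LE?F → skip
[4] flags=1000 → (cmp)
[5] flags=1000 LT?T → r2=0x2b
[6] flags=1000 MI?T → r1=0xa2
[7] flags=1000 CS?F → skip

VAL = 0xa5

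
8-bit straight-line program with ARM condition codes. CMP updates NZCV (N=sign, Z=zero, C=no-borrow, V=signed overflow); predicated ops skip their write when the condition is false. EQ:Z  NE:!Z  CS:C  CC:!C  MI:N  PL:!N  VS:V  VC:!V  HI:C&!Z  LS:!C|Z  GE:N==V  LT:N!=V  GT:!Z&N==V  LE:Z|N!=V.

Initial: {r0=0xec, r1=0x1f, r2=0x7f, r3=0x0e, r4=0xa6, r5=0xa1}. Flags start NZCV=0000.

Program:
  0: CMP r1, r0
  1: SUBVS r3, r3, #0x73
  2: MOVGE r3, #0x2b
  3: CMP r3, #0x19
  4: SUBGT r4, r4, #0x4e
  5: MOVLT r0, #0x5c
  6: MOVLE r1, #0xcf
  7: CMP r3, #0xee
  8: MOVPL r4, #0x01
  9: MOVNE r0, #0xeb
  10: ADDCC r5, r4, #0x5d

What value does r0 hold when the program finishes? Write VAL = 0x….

VAL = 0xeb

[0] flags=0000 → (cmp)
[1] flags=0000 VS?F → skip
[2] flags=0000 GE?T → r3=0x2b
[3] flags=0010 → (cmp)
[4] flags=0010 GT?T → r4=0x58
[5] flags=0010 LT?F → skip
[6] flags=0010 LE?F → skip
[7] flags=0000 → (cmp)
[8] flags=0000 PL?T → r4=0x01
[9] flags=0000 NE?T → r0=0xeb
[10] flags=0000 CC?T → r5=0x5e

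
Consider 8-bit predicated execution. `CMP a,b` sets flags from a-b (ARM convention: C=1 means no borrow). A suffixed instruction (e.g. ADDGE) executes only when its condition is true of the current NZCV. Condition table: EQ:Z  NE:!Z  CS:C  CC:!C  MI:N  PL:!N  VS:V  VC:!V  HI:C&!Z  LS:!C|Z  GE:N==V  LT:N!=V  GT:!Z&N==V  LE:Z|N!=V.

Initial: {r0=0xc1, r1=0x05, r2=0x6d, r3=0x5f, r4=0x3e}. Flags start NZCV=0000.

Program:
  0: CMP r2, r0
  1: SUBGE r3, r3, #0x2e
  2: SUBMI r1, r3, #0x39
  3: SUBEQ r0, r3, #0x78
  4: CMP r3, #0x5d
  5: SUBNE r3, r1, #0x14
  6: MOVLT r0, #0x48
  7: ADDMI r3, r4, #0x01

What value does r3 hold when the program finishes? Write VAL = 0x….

VAL = 0x3f

[0] flags=1001 → (cmp)
[1] flags=1001 GE?T → r3=0x31
[2] flags=1001 MI?T → r1=0xf8
[3] flags=1001 EQ?F → skip
[4] flags=1000 → (cmp)
[5] flags=1000 NE?T → r3=0xe4
[6] flags=1000 LT?T → r0=0x48
[7] flags=1000 MI?T → r3=0x3f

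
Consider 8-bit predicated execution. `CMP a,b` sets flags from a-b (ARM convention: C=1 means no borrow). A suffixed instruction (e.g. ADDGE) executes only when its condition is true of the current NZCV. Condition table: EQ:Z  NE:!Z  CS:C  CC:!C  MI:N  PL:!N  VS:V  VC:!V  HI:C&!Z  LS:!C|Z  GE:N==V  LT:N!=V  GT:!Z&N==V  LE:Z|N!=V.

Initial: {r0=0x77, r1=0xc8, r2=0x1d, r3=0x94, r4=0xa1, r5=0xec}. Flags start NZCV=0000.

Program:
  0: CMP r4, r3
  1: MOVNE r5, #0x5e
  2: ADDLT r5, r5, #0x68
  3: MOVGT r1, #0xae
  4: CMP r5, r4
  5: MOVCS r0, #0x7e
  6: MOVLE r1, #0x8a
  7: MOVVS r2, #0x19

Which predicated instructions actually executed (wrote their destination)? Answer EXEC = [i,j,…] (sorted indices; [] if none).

[0] flags=0010 → (cmp)
[1] flags=0010 NE?T → r5=0x5e
[2] flags=0010 LT?F → skip
[3] flags=0010 GT?T → r1=0xae
[4] flags=1001 → (cmp)
[5] flags=1001 CS?F → skip
[6] flags=1001 LE?F → skip
[7] flags=1001 VS?T → r2=0x19

EXEC = [1,3,7]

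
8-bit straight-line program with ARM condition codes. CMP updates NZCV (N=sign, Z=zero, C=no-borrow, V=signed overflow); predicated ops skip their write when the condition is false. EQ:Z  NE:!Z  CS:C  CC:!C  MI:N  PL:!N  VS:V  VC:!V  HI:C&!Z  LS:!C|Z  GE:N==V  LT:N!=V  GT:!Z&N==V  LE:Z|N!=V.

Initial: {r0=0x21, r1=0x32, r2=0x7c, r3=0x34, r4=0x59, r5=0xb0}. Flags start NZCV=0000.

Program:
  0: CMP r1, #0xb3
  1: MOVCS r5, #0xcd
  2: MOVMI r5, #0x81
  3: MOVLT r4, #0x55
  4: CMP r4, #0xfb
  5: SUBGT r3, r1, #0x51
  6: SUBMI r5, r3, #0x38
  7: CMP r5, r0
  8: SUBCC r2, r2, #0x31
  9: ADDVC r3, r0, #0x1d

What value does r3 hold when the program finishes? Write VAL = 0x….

[0] flags=0000 → (cmp)
[1] flags=0000 CS?F → skip
[2] flags=0000 MI?F → skip
[3] flags=0000 LT?F → skip
[4] flags=0000 → (cmp)
[5] flags=0000 GT?T → r3=0xe1
[6] flags=0000 MI?F → skip
[7] flags=1010 → (cmp)
[8] flags=1010 CC?F → skip
[9] flags=1010 VC?T → r3=0x3e

VAL = 0x3e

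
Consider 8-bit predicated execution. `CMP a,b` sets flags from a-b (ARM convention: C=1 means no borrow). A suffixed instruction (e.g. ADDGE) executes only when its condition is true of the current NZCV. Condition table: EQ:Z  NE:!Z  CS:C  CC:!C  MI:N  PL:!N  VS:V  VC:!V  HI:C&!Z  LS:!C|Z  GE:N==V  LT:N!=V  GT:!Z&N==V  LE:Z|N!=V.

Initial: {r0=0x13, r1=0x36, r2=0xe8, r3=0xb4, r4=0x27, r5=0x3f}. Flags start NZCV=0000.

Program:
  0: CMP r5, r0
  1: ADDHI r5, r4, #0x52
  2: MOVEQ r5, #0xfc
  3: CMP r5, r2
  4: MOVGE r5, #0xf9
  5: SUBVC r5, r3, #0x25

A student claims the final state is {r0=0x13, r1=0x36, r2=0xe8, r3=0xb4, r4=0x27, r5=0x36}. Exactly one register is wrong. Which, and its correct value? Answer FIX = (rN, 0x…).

FIX = (r5, 0xf9)

0: ✓ CMP  NZCV=0010
1: ✓ ADDHI  r5←0x79
2: · MOVEQ
3: ✓ CMP  NZCV=1001
4: ✓ MOVGE  r5←0xf9
5: · SUBVC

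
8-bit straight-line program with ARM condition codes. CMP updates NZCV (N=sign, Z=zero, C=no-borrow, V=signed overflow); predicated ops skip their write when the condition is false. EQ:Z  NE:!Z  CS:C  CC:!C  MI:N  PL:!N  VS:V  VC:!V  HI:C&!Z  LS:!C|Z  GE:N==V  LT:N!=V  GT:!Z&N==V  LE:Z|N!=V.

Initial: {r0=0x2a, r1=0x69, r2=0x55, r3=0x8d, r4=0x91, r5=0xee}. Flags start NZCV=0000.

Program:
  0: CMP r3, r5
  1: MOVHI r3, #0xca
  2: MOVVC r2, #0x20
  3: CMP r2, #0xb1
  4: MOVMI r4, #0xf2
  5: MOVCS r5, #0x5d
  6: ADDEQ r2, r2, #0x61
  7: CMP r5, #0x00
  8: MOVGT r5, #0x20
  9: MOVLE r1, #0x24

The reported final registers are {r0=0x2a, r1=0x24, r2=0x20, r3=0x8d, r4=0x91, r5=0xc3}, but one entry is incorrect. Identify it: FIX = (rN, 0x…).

FIX = (r5, 0xee)

0: ✓ CMP  NZCV=1000
1: · MOVHI
2: ✓ MOVVC  r2←0x20
3: ✓ CMP  NZCV=0000
4: · MOVMI
5: · MOVCS
6: · ADDEQ
7: ✓ CMP  NZCV=1010
8: · MOVGT
9: ✓ MOVLE  r1←0x24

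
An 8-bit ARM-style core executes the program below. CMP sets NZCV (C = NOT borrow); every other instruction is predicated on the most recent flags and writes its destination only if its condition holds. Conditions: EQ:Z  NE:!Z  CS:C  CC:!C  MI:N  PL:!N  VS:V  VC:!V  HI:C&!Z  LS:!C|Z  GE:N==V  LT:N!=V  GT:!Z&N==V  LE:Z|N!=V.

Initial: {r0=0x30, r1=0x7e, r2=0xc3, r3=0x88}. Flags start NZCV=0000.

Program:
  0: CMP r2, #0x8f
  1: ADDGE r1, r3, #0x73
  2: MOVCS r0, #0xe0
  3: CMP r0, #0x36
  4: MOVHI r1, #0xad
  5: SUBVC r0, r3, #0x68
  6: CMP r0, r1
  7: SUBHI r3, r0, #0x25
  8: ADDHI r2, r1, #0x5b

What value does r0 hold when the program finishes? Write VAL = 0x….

VAL = 0x20

0: ✓ CMP  NZCV=0010
1: ✓ ADDGE  r1←0xfb
2: ✓ MOVCS  r0←0xe0
3: ✓ CMP  NZCV=1010
4: ✓ MOVHI  r1←0xad
5: ✓ SUBVC  r0←0x20
6: ✓ CMP  NZCV=0000
7: · SUBHI
8: · ADDHI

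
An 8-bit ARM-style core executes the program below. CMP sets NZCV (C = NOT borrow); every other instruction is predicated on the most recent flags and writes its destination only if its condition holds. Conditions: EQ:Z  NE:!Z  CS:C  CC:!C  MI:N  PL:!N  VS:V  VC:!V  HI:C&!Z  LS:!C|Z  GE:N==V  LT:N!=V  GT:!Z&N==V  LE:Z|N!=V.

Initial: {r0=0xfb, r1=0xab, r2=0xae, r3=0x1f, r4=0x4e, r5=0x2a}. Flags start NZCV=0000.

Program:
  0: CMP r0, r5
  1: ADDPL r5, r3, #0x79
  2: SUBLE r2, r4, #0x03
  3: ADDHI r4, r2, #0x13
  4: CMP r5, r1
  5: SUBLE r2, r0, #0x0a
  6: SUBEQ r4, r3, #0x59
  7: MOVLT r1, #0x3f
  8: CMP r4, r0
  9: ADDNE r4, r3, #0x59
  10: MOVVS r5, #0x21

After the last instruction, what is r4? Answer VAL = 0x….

[0] flags=1010 → (cmp)
[1] flags=1010 PL?F → skip
[2] flags=1010 LE?T → r2=0x4b
[3] flags=1010 HI?T → r4=0x5e
[4] flags=0000 → (cmp)
[5] flags=0000 LE?F → skip
[6] flags=0000 EQ?F → skip
[7] flags=0000 LT?F → skip
[8] flags=0000 → (cmp)
[9] flags=0000 NE?T → r4=0x78
[10] flags=0000 VS?F → skip

VAL = 0x78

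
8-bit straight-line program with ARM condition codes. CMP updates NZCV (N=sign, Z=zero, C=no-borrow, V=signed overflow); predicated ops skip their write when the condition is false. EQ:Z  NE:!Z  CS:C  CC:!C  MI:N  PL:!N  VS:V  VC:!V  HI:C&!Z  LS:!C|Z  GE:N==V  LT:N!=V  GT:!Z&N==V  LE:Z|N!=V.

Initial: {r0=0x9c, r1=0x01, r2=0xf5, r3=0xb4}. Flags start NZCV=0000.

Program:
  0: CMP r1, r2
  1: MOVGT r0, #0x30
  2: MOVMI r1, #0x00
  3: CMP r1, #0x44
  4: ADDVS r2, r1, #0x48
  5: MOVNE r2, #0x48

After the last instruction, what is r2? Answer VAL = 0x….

VAL = 0x48

[0] flags=0000 → (cmp)
[1] flags=0000 GT?T → r0=0x30
[2] flags=0000 MI?F → skip
[3] flags=1000 → (cmp)
[4] flags=1000 VS?F → skip
[5] flags=1000 NE?T → r2=0x48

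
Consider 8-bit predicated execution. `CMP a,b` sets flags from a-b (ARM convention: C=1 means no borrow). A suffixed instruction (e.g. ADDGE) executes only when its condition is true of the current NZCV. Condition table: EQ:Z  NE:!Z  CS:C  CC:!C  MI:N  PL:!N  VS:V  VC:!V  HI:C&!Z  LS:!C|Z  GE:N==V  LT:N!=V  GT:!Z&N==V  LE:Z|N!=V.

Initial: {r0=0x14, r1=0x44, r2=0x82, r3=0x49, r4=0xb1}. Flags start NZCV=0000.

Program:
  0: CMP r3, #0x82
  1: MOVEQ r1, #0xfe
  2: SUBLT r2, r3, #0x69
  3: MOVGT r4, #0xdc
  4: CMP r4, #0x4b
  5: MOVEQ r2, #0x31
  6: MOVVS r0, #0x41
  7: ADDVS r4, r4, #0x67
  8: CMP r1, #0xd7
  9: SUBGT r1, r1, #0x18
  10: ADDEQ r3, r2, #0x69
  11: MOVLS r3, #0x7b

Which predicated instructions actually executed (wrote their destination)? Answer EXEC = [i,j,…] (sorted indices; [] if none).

0: ✓ CMP  NZCV=1001
1: · MOVEQ
2: · SUBLT
3: ✓ MOVGT  r4←0xdc
4: ✓ CMP  NZCV=1010
5: · MOVEQ
6: · MOVVS
7: · ADDVS
8: ✓ CMP  NZCV=0000
9: ✓ SUBGT  r1←0x2c
10: · ADDEQ
11: ✓ MOVLS  r3←0x7b

EXEC = [3,9,11]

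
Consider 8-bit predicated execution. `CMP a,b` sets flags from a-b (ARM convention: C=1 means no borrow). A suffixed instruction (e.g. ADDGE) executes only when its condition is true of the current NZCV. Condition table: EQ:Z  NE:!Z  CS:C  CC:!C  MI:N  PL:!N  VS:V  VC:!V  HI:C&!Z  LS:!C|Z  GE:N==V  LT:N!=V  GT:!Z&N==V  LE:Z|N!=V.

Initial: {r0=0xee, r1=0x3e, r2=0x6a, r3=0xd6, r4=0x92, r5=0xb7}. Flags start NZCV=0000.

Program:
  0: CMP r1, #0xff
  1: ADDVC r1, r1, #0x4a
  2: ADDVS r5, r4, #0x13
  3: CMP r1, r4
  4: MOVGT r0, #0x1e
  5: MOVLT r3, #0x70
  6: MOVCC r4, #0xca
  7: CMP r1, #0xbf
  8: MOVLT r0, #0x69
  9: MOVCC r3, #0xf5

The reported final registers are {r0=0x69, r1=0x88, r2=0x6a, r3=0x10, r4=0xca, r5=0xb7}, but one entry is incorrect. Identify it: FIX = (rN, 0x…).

0: ✓ CMP  NZCV=0000
1: ✓ ADDVC  r1←0x88
2: · ADDVS
3: ✓ CMP  NZCV=1000
4: · MOVGT
5: ✓ MOVLT  r3←0x70
6: ✓ MOVCC  r4←0xca
7: ✓ CMP  NZCV=1000
8: ✓ MOVLT  r0←0x69
9: ✓ MOVCC  r3←0xf5

FIX = (r3, 0xf5)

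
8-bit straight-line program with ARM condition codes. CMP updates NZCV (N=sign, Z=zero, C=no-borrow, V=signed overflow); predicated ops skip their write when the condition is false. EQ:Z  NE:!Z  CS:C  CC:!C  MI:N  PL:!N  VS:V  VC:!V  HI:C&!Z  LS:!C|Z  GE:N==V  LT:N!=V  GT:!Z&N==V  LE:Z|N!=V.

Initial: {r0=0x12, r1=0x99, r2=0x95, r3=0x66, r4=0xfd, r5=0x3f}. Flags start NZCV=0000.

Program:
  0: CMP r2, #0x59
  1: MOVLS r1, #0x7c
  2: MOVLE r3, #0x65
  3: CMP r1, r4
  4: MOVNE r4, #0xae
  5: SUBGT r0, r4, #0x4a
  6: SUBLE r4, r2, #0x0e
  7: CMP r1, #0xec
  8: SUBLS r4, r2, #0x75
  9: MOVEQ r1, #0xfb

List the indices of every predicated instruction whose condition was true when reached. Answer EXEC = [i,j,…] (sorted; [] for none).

[0] flags=0011 → (cmp)
[1] flags=0011 LS?F → skip
[2] flags=0011 LE?T → r3=0x65
[3] flags=1000 → (cmp)
[4] flags=1000 NE?T → r4=0xae
[5] flags=1000 GT?F → skip
[6] flags=1000 LE?T → r4=0x87
[7] flags=1000 → (cmp)
[8] flags=1000 LS?T → r4=0x20
[9] flags=1000 EQ?F → skip

EXEC = [2,4,6,8]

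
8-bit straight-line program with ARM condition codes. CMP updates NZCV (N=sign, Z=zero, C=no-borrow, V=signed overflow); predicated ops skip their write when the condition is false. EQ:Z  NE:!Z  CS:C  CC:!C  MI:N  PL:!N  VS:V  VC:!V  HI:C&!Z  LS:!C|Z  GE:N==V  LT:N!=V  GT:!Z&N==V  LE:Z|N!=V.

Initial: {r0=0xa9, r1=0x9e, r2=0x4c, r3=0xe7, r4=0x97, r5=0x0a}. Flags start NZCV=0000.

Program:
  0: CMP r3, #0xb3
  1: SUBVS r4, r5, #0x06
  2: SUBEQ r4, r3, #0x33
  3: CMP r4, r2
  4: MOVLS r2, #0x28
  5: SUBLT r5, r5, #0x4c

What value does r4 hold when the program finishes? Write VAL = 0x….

VAL = 0x97

0: ✓ CMP  NZCV=0010
1: · SUBVS
2: · SUBEQ
3: ✓ CMP  NZCV=0011
4: · MOVLS
5: ✓ SUBLT  r5←0xbe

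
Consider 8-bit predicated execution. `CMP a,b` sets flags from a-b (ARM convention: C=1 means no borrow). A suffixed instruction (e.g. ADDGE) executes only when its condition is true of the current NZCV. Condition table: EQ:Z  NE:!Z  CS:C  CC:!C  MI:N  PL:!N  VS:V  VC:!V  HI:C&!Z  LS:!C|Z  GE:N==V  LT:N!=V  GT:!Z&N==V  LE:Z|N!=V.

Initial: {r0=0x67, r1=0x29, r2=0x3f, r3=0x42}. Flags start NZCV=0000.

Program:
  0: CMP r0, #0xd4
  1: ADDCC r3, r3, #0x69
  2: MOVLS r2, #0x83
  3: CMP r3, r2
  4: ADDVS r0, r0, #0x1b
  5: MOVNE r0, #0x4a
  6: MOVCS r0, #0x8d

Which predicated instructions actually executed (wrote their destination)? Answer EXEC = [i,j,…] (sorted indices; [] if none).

EXEC = [1,2,5,6]

[0] flags=1001 → (cmp)
[1] flags=1001 CC?T → r3=0xab
[2] flags=1001 LS?T → r2=0x83
[3] flags=0010 → (cmp)
[4] flags=0010 VS?F → skip
[5] flags=0010 NE?T → r0=0x4a
[6] flags=0010 CS?T → r0=0x8d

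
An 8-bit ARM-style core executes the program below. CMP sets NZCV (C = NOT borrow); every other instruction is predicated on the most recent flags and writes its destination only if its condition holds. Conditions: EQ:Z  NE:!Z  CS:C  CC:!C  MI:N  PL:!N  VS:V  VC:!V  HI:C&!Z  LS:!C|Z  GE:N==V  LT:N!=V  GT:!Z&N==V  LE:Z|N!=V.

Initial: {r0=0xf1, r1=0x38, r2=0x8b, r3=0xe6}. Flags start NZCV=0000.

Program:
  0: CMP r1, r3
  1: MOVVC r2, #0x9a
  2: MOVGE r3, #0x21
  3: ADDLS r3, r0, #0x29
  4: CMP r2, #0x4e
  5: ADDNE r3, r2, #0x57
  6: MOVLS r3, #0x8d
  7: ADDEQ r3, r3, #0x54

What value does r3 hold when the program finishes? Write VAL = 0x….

VAL = 0xf1

[0] flags=0000 → (cmp)
[1] flags=0000 VC?T → r2=0x9a
[2] flags=0000 GE?T → r3=0x21
[3] flags=0000 LS?T → r3=0x1a
[4] flags=0011 → (cmp)
[5] flags=0011 NE?T → r3=0xf1
[6] flags=0011 LS?F → skip
[7] flags=0011 EQ?F → skip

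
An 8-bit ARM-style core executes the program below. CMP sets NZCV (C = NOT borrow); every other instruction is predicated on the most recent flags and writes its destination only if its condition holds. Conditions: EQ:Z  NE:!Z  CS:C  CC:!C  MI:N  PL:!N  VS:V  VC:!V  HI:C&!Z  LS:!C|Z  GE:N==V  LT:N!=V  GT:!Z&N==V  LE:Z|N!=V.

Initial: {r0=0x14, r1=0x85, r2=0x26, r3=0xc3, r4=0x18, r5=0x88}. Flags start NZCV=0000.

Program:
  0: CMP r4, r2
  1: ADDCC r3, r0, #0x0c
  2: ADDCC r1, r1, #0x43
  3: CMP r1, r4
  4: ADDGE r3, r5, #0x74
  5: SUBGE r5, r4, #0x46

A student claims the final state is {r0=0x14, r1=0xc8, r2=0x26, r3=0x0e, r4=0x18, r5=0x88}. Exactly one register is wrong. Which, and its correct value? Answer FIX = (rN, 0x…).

FIX = (r3, 0x20)

[0] flags=1000 → (cmp)
[1] flags=1000 CC?T → r3=0x20
[2] flags=1000 CC?T → r1=0xc8
[3] flags=1010 → (cmp)
[4] flags=1010 GE?F → skip
[5] flags=1010 GE?F → skip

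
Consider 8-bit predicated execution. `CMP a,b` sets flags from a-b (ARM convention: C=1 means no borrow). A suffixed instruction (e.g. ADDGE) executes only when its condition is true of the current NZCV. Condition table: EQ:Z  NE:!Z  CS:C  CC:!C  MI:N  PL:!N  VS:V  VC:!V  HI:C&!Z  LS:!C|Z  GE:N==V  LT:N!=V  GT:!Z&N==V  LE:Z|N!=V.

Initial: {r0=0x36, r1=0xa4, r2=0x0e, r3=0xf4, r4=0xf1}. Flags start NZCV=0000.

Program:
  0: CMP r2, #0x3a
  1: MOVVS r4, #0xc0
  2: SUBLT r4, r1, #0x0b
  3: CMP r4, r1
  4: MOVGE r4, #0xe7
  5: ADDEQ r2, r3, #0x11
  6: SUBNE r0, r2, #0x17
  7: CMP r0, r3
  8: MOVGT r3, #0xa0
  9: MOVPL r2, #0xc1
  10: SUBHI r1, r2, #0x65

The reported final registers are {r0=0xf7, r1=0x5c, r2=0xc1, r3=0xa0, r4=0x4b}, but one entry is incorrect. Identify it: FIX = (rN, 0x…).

FIX = (r4, 0x99)

0: ✓ CMP  NZCV=1000
1: · MOVVS
2: ✓ SUBLT  r4←0x99
3: ✓ CMP  NZCV=1000
4: · MOVGE
5: · ADDEQ
6: ✓ SUBNE  r0←0xf7
7: ✓ CMP  NZCV=0010
8: ✓ MOVGT  r3←0xa0
9: ✓ MOVPL  r2←0xc1
10: ✓ SUBHI  r1←0x5c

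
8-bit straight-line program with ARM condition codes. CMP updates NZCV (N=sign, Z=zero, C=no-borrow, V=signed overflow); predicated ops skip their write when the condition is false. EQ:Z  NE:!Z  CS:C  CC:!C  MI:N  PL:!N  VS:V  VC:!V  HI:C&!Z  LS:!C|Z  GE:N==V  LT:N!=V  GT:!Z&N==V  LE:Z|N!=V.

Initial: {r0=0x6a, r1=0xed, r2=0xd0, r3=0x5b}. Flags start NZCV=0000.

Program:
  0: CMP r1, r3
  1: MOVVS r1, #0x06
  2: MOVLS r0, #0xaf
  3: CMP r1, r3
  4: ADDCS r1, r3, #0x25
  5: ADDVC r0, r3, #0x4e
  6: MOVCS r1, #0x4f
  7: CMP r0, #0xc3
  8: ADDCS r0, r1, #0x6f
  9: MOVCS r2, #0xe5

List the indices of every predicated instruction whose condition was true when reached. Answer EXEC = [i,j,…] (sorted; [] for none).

0: ✓ CMP  NZCV=1010
1: · MOVVS
2: · MOVLS
3: ✓ CMP  NZCV=1010
4: ✓ ADDCS  r1←0x80
5: ✓ ADDVC  r0←0xa9
6: ✓ MOVCS  r1←0x4f
7: ✓ CMP  NZCV=1000
8: · ADDCS
9: · MOVCS

EXEC = [4,5,6]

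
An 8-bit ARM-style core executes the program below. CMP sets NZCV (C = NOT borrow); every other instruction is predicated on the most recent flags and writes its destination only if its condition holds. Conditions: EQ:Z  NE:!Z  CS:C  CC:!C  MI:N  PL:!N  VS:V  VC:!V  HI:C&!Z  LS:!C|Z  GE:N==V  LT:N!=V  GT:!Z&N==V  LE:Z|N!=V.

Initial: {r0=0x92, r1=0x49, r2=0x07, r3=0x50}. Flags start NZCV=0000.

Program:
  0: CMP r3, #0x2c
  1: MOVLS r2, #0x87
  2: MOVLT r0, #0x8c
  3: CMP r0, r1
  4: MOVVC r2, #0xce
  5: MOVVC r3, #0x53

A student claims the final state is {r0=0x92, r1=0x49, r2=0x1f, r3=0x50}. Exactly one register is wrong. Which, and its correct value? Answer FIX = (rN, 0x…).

[0] flags=0010 → (cmp)
[1] flags=0010 LS?F → skip
[2] flags=0010 LT?F → skip
[3] flags=0011 → (cmp)
[4] flags=0011 VC?F → skip
[5] flags=0011 VC?F → skip

FIX = (r2, 0x07)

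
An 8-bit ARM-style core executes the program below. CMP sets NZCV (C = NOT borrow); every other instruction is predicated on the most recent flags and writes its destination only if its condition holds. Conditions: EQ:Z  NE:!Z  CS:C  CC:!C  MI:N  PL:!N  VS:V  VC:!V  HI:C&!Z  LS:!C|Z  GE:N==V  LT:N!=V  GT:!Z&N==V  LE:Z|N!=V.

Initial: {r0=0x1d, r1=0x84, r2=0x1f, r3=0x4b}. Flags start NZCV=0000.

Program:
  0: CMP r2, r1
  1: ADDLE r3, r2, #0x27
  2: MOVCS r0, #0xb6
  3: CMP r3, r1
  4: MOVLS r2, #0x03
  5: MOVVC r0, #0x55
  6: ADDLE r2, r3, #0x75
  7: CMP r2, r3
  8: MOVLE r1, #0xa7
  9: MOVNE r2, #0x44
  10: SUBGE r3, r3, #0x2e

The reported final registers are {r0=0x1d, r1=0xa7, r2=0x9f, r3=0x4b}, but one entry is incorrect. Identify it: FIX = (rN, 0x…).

FIX = (r2, 0x44)

0: ✓ CMP  NZCV=1001
1: · ADDLE
2: · MOVCS
3: ✓ CMP  NZCV=1001
4: ✓ MOVLS  r2←0x03
5: · MOVVC
6: · ADDLE
7: ✓ CMP  NZCV=1000
8: ✓ MOVLE  r1←0xa7
9: ✓ MOVNE  r2←0x44
10: · SUBGE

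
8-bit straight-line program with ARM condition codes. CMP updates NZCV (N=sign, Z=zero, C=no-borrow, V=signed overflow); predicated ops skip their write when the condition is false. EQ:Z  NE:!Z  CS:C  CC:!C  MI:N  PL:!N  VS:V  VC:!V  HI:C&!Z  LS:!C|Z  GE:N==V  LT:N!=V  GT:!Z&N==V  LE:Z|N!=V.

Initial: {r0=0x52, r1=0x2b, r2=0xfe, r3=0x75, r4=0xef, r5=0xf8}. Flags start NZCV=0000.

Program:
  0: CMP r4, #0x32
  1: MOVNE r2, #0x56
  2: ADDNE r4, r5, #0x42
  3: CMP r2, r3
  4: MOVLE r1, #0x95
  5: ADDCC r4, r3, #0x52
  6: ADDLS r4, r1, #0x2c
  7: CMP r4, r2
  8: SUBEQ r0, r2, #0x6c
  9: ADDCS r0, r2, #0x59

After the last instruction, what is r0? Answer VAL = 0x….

[0] flags=1010 → (cmp)
[1] flags=1010 NE?T → r2=0x56
[2] flags=1010 NE?T → r4=0x3a
[3] flags=1000 → (cmp)
[4] flags=1000 LE?T → r1=0x95
[5] flags=1000 CC?T → r4=0xc7
[6] flags=1000 LS?T → r4=0xc1
[7] flags=0011 → (cmp)
[8] flags=0011 EQ?F → skip
[9] flags=0011 CS?T → r0=0xaf

VAL = 0xaf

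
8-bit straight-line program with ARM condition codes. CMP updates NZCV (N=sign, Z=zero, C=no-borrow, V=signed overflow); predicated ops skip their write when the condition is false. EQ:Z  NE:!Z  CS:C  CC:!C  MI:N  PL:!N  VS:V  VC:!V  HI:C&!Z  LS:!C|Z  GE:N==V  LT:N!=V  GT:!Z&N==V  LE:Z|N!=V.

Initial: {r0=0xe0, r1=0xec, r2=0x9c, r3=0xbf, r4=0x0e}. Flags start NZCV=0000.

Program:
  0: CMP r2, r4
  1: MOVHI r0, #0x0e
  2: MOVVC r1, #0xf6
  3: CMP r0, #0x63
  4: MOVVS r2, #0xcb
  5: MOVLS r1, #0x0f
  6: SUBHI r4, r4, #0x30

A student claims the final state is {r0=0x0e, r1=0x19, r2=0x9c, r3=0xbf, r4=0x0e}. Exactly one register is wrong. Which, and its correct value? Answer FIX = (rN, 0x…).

FIX = (r1, 0x0f)

[0] flags=1010 → (cmp)
[1] flags=1010 HI?T → r0=0x0e
[2] flags=1010 VC?T → r1=0xf6
[3] flags=1000 → (cmp)
[4] flags=1000 VS?F → skip
[5] flags=1000 LS?T → r1=0x0f
[6] flags=1000 HI?F → skip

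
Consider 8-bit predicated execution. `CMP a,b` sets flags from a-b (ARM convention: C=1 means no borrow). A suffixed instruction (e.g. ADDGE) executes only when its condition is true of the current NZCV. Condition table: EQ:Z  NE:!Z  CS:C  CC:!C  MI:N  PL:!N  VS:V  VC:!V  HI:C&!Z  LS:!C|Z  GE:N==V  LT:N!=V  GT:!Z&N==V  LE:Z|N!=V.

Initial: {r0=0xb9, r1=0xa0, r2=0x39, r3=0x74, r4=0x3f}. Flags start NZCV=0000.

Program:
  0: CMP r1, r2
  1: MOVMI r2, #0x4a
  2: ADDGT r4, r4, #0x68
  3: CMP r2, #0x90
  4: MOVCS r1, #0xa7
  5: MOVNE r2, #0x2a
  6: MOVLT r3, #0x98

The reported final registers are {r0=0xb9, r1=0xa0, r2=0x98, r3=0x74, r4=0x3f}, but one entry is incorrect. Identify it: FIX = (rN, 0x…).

FIX = (r2, 0x2a)

[0] flags=0011 → (cmp)
[1] flags=0011 MI?F → skip
[2] flags=0011 GT?F → skip
[3] flags=1001 → (cmp)
[4] flags=1001 CS?F → skip
[5] flags=1001 NE?T → r2=0x2a
[6] flags=1001 LT?F → skip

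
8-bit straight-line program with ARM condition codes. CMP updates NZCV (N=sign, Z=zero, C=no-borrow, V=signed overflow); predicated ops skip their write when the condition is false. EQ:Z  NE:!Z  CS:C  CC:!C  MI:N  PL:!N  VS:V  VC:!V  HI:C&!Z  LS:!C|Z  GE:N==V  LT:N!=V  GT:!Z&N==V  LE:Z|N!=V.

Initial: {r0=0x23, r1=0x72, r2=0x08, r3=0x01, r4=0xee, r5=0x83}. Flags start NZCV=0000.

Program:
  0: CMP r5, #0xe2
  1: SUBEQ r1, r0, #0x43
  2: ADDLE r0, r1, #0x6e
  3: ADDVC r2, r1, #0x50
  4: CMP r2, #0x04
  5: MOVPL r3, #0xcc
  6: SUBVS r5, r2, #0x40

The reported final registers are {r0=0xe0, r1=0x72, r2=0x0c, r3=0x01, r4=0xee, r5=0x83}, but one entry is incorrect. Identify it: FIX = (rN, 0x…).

FIX = (r2, 0xc2)

[0] flags=1000 → (cmp)
[1] flags=1000 EQ?F → skip
[2] flags=1000 LE?T → r0=0xe0
[3] flags=1000 VC?T → r2=0xc2
[4] flags=1010 → (cmp)
[5] flags=1010 PL?F → skip
[6] flags=1010 VS?F → skip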